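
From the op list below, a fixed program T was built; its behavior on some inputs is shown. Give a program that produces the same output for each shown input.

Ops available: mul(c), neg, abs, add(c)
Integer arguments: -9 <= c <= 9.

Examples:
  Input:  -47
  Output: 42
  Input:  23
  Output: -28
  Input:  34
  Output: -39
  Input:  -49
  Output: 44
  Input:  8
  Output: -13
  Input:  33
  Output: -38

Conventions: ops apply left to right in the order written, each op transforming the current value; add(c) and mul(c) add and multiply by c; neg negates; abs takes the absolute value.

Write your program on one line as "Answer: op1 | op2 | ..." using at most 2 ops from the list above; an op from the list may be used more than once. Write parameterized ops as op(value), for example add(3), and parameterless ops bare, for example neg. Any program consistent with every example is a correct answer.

add(5) | neg

Check, running the answer program on each example:
  -47 -> -42 -> 42
  23 -> 28 -> -28
  34 -> 39 -> -39
  -49 -> -44 -> 44
  8 -> 13 -> -13
  33 -> 38 -> -38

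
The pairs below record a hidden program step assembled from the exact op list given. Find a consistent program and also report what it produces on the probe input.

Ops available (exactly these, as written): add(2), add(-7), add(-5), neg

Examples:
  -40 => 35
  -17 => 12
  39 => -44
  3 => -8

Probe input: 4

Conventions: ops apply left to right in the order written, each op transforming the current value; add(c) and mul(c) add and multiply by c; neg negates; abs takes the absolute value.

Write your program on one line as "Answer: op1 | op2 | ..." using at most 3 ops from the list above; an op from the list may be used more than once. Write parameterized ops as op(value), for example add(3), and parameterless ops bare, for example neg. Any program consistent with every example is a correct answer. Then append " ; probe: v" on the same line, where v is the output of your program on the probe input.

neg | add(-5) ; probe: -9

Check, running the answer program on each example:
  -40 -> 40 -> 35
  -17 -> 17 -> 12
  39 -> -39 -> -44
  3 -> -3 -> -8
  probe: 4 -> -4 -> -9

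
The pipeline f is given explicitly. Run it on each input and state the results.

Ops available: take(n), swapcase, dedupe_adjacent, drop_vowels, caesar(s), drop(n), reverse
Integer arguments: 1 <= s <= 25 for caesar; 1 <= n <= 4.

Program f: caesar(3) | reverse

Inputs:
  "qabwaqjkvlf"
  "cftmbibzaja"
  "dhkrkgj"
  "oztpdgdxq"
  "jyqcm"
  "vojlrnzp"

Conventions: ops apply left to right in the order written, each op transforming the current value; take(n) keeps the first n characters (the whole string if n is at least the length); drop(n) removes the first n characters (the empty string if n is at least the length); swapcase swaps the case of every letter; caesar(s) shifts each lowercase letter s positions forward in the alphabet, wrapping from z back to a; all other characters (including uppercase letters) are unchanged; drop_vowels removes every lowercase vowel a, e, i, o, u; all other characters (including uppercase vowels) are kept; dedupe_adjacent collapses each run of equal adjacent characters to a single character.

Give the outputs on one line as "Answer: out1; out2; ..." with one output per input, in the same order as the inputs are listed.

Execution, op by op:
  "qabwaqjkvlf" -> "tdezdtmnyoi" -> "ioynmtdzedt"
  "cftmbibzaja" -> "fiwpelecdmd" -> "dmdcelepwif"
  "dhkrkgj" -> "gknunjm" -> "mjnunkg"
  "oztpdgdxq" -> "rcwsgjgat" -> "tagjgswcr"
  "jyqcm" -> "mbtfp" -> "pftbm"
  "vojlrnzp" -> "yrmouqcs" -> "scquomry"

"ioynmtdzedt"; "dmdcelepwif"; "mjnunkg"; "tagjgswcr"; "pftbm"; "scquomry"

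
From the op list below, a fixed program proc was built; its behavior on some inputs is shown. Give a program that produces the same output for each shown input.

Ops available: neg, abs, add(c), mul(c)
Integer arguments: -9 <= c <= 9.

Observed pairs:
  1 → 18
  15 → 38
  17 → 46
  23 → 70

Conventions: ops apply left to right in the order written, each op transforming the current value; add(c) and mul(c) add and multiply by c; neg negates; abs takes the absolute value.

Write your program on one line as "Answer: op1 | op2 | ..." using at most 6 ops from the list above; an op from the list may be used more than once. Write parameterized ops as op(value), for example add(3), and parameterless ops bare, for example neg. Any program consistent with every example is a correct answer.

add(-6) | mul(2) | mul(2) | add(2) | abs

Check, running the answer program on each example:
  1 -> -5 -> -10 -> -20 -> -18 -> 18
  15 -> 9 -> 18 -> 36 -> 38 -> 38
  17 -> 11 -> 22 -> 44 -> 46 -> 46
  23 -> 17 -> 34 -> 68 -> 70 -> 70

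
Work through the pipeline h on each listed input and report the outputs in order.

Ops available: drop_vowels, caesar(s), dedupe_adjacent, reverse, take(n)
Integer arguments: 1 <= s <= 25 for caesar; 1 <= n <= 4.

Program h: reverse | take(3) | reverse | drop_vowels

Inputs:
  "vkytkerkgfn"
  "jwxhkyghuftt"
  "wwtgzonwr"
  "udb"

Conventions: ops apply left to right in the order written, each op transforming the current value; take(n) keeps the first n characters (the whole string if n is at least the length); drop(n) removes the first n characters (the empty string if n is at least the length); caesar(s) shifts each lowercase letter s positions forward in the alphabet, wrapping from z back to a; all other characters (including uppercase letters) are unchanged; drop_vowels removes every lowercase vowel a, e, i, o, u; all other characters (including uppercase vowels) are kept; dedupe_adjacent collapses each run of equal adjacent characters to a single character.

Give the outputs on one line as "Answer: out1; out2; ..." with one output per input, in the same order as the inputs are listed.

"gfn"; "ftt"; "nwr"; "db"

Execution, op by op:
  "vkytkerkgfn" -> "nfgkrektykv" -> "nfg" -> "gfn" -> "gfn"
  "jwxhkyghuftt" -> "ttfuhgykhxwj" -> "ttf" -> "ftt" -> "ftt"
  "wwtgzonwr" -> "rwnozgtww" -> "rwn" -> "nwr" -> "nwr"
  "udb" -> "bdu" -> "bdu" -> "udb" -> "db"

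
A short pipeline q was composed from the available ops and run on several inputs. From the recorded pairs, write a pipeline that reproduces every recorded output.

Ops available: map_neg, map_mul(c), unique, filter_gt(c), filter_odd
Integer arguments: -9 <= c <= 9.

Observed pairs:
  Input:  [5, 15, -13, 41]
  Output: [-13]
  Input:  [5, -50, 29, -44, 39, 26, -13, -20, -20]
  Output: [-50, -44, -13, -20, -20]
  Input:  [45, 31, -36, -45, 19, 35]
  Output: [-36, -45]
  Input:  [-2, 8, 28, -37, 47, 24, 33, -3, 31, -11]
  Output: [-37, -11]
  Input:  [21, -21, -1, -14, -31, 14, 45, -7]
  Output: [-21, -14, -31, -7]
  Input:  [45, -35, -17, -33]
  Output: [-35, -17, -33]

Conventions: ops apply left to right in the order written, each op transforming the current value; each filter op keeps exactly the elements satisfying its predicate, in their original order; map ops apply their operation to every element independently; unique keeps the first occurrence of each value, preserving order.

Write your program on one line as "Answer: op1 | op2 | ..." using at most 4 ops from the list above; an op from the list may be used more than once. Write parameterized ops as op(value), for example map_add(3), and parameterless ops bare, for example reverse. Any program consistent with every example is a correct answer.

map_neg | filter_gt(-6) | filter_gt(4) | map_neg

Check, running the answer program on each example:
  [5, 15, -13, 41] -> [-5, -15, 13, -41] -> [-5, 13] -> [13] -> [-13]
  [5, -50, 29, -44, 39, 26, -13, -20, -20] -> [-5, 50, -29, 44, -39, -26, 13, 20, 20] -> [-5, 50, 44, 13, 20, 20] -> [50, 44, 13, 20, 20] -> [-50, -44, -13, -20, -20]
  [45, 31, -36, -45, 19, 35] -> [-45, -31, 36, 45, -19, -35] -> [36, 45] -> [36, 45] -> [-36, -45]
  [-2, 8, 28, -37, 47, 24, 33, -3, 31, -11] -> [2, -8, -28, 37, -47, -24, -33, 3, -31, 11] -> [2, 37, 3, 11] -> [37, 11] -> [-37, -11]
  [21, -21, -1, -14, -31, 14, 45, -7] -> [-21, 21, 1, 14, 31, -14, -45, 7] -> [21, 1, 14, 31, 7] -> [21, 14, 31, 7] -> [-21, -14, -31, -7]
  [45, -35, -17, -33] -> [-45, 35, 17, 33] -> [35, 17, 33] -> [35, 17, 33] -> [-35, -17, -33]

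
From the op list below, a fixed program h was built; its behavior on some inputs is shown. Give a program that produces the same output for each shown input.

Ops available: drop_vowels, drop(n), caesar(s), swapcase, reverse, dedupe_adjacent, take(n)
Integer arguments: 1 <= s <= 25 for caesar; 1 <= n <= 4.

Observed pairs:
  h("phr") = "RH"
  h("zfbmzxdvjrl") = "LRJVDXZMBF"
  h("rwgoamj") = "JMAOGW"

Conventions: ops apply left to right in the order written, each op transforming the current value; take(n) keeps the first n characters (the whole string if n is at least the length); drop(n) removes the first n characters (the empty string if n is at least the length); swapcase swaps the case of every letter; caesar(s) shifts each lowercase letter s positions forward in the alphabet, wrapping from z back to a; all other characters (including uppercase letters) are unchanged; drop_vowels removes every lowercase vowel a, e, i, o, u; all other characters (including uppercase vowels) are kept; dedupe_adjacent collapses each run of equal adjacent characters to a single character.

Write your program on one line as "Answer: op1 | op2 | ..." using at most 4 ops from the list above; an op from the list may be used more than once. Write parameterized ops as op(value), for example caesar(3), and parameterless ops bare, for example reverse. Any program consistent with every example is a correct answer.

drop(1) | reverse | swapcase

Check, running the answer program on each example:
  "phr" -> "hr" -> "rh" -> "RH"
  "zfbmzxdvjrl" -> "fbmzxdvjrl" -> "lrjvdxzmbf" -> "LRJVDXZMBF"
  "rwgoamj" -> "wgoamj" -> "jmaogw" -> "JMAOGW"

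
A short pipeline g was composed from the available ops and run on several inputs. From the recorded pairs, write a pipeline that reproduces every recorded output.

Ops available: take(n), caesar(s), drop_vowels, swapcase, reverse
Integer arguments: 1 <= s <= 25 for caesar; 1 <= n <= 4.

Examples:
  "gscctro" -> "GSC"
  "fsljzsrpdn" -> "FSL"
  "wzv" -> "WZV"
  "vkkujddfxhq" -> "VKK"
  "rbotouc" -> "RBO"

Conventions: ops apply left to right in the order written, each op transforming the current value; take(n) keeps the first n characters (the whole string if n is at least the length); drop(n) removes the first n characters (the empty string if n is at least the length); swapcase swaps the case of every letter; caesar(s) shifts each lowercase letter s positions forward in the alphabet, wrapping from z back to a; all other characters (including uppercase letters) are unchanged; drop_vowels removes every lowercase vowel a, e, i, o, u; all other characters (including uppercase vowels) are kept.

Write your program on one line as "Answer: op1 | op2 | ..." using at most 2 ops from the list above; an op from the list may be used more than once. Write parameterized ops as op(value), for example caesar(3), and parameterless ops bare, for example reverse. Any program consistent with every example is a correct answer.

swapcase | take(3)

Check, running the answer program on each example:
  "gscctro" -> "GSCCTRO" -> "GSC"
  "fsljzsrpdn" -> "FSLJZSRPDN" -> "FSL"
  "wzv" -> "WZV" -> "WZV"
  "vkkujddfxhq" -> "VKKUJDDFXHQ" -> "VKK"
  "rbotouc" -> "RBOTOUC" -> "RBO"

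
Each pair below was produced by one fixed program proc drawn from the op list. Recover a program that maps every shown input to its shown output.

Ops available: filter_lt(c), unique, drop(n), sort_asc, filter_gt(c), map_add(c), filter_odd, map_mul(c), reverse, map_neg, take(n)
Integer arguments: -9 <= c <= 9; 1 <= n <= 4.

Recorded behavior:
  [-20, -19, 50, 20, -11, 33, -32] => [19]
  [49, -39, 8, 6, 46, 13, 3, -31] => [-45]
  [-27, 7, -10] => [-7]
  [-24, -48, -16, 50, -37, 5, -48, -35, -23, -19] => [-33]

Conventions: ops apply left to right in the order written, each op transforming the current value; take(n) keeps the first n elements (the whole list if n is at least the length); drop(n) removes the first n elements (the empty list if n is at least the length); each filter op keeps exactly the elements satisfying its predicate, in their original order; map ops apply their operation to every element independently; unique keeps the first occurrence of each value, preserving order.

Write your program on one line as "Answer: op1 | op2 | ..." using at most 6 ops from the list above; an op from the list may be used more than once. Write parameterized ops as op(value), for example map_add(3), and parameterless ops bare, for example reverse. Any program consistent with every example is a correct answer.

filter_odd | map_add(-5) | reverse | take(1) | map_add(-9)

Check, running the answer program on each example:
  [-20, -19, 50, 20, -11, 33, -32] -> [-19, -11, 33] -> [-24, -16, 28] -> [28, -16, -24] -> [28] -> [19]
  [49, -39, 8, 6, 46, 13, 3, -31] -> [49, -39, 13, 3, -31] -> [44, -44, 8, -2, -36] -> [-36, -2, 8, -44, 44] -> [-36] -> [-45]
  [-27, 7, -10] -> [-27, 7] -> [-32, 2] -> [2, -32] -> [2] -> [-7]
  [-24, -48, -16, 50, -37, 5, -48, -35, -23, -19] -> [-37, 5, -35, -23, -19] -> [-42, 0, -40, -28, -24] -> [-24, -28, -40, 0, -42] -> [-24] -> [-33]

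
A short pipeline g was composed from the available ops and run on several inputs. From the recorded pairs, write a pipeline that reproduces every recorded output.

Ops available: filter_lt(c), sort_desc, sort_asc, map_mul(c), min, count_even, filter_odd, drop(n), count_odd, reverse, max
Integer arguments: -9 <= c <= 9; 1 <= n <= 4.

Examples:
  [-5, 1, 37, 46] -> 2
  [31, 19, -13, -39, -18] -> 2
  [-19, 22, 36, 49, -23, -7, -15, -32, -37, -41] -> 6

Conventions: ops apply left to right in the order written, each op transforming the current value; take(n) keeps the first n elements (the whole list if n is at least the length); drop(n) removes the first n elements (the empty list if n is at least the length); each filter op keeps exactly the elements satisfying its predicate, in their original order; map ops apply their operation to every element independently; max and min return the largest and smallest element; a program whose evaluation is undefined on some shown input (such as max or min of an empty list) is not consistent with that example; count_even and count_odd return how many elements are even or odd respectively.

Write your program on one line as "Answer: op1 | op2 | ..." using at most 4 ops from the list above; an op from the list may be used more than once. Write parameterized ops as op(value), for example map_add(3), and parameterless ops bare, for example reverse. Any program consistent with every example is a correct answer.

filter_odd | filter_lt(7) | count_odd

Check, running the answer program on each example:
  [-5, 1, 37, 46] -> [-5, 1, 37] -> [-5, 1] -> 2
  [31, 19, -13, -39, -18] -> [31, 19, -13, -39] -> [-13, -39] -> 2
  [-19, 22, 36, 49, -23, -7, -15, -32, -37, -41] -> [-19, 49, -23, -7, -15, -37, -41] -> [-19, -23, -7, -15, -37, -41] -> 6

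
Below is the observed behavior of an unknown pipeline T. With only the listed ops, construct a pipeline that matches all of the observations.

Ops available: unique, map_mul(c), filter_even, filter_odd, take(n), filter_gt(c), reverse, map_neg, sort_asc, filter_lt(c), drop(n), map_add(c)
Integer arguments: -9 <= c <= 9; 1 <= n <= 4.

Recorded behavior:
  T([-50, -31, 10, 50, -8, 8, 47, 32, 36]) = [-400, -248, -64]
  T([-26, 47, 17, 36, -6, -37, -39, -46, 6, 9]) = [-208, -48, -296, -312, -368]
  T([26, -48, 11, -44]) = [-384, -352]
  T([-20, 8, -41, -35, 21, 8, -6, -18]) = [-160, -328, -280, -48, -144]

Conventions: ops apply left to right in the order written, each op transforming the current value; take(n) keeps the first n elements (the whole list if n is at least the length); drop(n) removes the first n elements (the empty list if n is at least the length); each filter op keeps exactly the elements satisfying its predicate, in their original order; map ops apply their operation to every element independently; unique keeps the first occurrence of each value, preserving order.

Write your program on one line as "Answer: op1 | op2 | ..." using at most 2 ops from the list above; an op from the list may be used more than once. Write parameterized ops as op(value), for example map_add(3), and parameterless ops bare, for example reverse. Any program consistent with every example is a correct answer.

filter_lt(4) | map_mul(8)

Check, running the answer program on each example:
  [-50, -31, 10, 50, -8, 8, 47, 32, 36] -> [-50, -31, -8] -> [-400, -248, -64]
  [-26, 47, 17, 36, -6, -37, -39, -46, 6, 9] -> [-26, -6, -37, -39, -46] -> [-208, -48, -296, -312, -368]
  [26, -48, 11, -44] -> [-48, -44] -> [-384, -352]
  [-20, 8, -41, -35, 21, 8, -6, -18] -> [-20, -41, -35, -6, -18] -> [-160, -328, -280, -48, -144]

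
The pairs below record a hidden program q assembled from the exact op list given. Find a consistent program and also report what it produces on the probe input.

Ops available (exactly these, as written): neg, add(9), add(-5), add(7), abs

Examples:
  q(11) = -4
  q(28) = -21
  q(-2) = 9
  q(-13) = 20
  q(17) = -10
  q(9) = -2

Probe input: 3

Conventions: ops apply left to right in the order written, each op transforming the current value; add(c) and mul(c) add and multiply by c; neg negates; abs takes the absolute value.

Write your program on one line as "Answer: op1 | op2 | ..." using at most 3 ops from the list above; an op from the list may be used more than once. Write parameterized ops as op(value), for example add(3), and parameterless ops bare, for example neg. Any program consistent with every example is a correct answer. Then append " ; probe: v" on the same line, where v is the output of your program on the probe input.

neg | add(7) ; probe: 4

Check, running the answer program on each example:
  11 -> -11 -> -4
  28 -> -28 -> -21
  -2 -> 2 -> 9
  -13 -> 13 -> 20
  17 -> -17 -> -10
  9 -> -9 -> -2
  probe: 3 -> -3 -> 4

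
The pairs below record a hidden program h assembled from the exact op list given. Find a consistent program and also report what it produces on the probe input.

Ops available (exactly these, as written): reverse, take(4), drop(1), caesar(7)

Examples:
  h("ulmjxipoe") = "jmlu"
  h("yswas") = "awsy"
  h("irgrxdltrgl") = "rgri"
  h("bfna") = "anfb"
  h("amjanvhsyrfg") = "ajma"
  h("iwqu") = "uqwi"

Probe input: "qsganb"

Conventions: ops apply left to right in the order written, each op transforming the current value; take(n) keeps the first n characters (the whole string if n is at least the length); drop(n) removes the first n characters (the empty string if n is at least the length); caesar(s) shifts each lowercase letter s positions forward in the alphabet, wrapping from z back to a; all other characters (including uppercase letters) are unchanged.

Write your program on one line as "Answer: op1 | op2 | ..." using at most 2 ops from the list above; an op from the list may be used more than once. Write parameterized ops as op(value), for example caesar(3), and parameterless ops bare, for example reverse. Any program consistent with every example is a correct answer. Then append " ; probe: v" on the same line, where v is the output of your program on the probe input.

take(4) | reverse ; probe: "agsq"

Check, running the answer program on each example:
  "ulmjxipoe" -> "ulmj" -> "jmlu"
  "yswas" -> "yswa" -> "awsy"
  "irgrxdltrgl" -> "irgr" -> "rgri"
  "bfna" -> "bfna" -> "anfb"
  "amjanvhsyrfg" -> "amja" -> "ajma"
  "iwqu" -> "iwqu" -> "uqwi"
  probe: "qsganb" -> "qsga" -> "agsq"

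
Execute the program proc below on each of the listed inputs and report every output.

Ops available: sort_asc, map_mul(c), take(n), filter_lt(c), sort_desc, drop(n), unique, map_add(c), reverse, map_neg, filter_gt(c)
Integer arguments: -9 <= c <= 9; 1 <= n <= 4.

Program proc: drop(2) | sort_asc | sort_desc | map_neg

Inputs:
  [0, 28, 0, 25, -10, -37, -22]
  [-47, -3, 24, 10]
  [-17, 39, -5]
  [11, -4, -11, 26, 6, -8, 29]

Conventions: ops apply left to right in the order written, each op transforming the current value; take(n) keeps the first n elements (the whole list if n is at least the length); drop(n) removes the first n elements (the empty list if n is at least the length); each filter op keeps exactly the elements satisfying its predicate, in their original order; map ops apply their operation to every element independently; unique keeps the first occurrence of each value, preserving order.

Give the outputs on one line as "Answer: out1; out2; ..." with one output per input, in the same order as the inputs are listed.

Execution, op by op:
  [0, 28, 0, 25, -10, -37, -22] -> [0, 25, -10, -37, -22] -> [-37, -22, -10, 0, 25] -> [25, 0, -10, -22, -37] -> [-25, 0, 10, 22, 37]
  [-47, -3, 24, 10] -> [24, 10] -> [10, 24] -> [24, 10] -> [-24, -10]
  [-17, 39, -5] -> [-5] -> [-5] -> [-5] -> [5]
  [11, -4, -11, 26, 6, -8, 29] -> [-11, 26, 6, -8, 29] -> [-11, -8, 6, 26, 29] -> [29, 26, 6, -8, -11] -> [-29, -26, -6, 8, 11]

[-25, 0, 10, 22, 37]; [-24, -10]; [5]; [-29, -26, -6, 8, 11]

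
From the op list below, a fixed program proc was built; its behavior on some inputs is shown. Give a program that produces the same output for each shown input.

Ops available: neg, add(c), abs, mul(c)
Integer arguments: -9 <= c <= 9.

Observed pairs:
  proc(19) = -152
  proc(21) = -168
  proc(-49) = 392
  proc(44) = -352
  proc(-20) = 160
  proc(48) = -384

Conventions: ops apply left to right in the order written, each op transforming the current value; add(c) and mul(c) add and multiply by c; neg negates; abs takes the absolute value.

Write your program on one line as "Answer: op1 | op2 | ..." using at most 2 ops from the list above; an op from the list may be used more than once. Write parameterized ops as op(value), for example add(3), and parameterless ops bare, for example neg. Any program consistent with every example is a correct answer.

mul(8) | neg

Check, running the answer program on each example:
  19 -> 152 -> -152
  21 -> 168 -> -168
  -49 -> -392 -> 392
  44 -> 352 -> -352
  -20 -> -160 -> 160
  48 -> 384 -> -384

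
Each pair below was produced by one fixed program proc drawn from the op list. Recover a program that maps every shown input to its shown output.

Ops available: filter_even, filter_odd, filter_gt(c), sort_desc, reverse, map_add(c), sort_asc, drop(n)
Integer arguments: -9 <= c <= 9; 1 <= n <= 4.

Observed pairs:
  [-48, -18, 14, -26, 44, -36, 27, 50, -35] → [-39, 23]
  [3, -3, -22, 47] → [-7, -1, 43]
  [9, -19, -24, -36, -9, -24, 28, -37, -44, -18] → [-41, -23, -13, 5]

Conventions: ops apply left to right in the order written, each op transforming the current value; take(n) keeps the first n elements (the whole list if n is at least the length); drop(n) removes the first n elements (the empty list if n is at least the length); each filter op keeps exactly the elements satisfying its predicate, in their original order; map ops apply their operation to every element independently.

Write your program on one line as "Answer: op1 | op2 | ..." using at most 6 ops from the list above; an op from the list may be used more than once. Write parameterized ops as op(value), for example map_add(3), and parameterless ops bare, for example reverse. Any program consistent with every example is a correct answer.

reverse | filter_odd | sort_desc | map_add(-4) | reverse

Check, running the answer program on each example:
  [-48, -18, 14, -26, 44, -36, 27, 50, -35] -> [-35, 50, 27, -36, 44, -26, 14, -18, -48] -> [-35, 27] -> [27, -35] -> [23, -39] -> [-39, 23]
  [3, -3, -22, 47] -> [47, -22, -3, 3] -> [47, -3, 3] -> [47, 3, -3] -> [43, -1, -7] -> [-7, -1, 43]
  [9, -19, -24, -36, -9, -24, 28, -37, -44, -18] -> [-18, -44, -37, 28, -24, -9, -36, -24, -19, 9] -> [-37, -9, -19, 9] -> [9, -9, -19, -37] -> [5, -13, -23, -41] -> [-41, -23, -13, 5]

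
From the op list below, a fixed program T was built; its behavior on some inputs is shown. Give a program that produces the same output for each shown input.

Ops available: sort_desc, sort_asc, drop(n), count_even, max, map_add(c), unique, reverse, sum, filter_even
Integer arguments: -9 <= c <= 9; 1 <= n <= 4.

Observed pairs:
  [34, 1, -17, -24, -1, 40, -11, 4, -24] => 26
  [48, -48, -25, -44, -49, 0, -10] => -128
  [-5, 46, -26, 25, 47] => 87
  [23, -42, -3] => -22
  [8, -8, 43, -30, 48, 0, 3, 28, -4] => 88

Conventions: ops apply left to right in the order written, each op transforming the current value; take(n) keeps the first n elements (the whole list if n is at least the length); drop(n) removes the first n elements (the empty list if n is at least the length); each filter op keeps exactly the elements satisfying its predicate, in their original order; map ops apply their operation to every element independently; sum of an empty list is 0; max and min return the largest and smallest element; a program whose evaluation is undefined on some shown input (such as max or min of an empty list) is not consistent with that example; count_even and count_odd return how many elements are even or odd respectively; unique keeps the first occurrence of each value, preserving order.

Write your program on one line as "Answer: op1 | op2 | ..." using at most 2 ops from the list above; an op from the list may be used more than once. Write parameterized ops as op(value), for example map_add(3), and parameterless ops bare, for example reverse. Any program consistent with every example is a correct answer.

unique | sum

Check, running the answer program on each example:
  [34, 1, -17, -24, -1, 40, -11, 4, -24] -> [34, 1, -17, -24, -1, 40, -11, 4] -> 26
  [48, -48, -25, -44, -49, 0, -10] -> [48, -48, -25, -44, -49, 0, -10] -> -128
  [-5, 46, -26, 25, 47] -> [-5, 46, -26, 25, 47] -> 87
  [23, -42, -3] -> [23, -42, -3] -> -22
  [8, -8, 43, -30, 48, 0, 3, 28, -4] -> [8, -8, 43, -30, 48, 0, 3, 28, -4] -> 88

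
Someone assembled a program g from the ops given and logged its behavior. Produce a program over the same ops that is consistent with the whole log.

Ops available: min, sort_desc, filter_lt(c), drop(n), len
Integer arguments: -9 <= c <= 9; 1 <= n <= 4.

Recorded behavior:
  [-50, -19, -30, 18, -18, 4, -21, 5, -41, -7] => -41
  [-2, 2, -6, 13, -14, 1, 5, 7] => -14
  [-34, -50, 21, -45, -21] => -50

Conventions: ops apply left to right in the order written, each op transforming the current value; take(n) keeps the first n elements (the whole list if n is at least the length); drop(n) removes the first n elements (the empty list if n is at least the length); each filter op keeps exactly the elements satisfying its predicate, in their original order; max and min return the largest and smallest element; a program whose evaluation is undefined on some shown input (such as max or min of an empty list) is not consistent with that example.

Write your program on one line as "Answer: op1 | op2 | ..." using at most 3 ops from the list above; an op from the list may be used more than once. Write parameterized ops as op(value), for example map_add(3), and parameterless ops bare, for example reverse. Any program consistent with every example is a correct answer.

drop(1) | min

Check, running the answer program on each example:
  [-50, -19, -30, 18, -18, 4, -21, 5, -41, -7] -> [-19, -30, 18, -18, 4, -21, 5, -41, -7] -> -41
  [-2, 2, -6, 13, -14, 1, 5, 7] -> [2, -6, 13, -14, 1, 5, 7] -> -14
  [-34, -50, 21, -45, -21] -> [-50, 21, -45, -21] -> -50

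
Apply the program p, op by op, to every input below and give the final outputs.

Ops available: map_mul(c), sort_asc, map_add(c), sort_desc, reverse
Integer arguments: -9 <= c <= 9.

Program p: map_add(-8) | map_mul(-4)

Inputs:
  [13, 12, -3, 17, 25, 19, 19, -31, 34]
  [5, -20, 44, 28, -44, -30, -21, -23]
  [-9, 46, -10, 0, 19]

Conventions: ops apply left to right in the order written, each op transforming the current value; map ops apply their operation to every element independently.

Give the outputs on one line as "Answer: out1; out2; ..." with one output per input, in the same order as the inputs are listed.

[-20, -16, 44, -36, -68, -44, -44, 156, -104]; [12, 112, -144, -80, 208, 152, 116, 124]; [68, -152, 72, 32, -44]

Execution, op by op:
  [13, 12, -3, 17, 25, 19, 19, -31, 34] -> [5, 4, -11, 9, 17, 11, 11, -39, 26] -> [-20, -16, 44, -36, -68, -44, -44, 156, -104]
  [5, -20, 44, 28, -44, -30, -21, -23] -> [-3, -28, 36, 20, -52, -38, -29, -31] -> [12, 112, -144, -80, 208, 152, 116, 124]
  [-9, 46, -10, 0, 19] -> [-17, 38, -18, -8, 11] -> [68, -152, 72, 32, -44]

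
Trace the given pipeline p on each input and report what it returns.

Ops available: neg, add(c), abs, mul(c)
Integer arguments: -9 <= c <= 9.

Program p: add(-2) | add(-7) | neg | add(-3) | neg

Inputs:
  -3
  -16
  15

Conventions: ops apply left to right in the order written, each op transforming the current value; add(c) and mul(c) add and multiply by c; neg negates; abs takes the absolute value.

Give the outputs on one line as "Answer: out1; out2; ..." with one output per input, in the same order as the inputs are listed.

-9; -22; 9

Execution, op by op:
  -3 -> -5 -> -12 -> 12 -> 9 -> -9
  -16 -> -18 -> -25 -> 25 -> 22 -> -22
  15 -> 13 -> 6 -> -6 -> -9 -> 9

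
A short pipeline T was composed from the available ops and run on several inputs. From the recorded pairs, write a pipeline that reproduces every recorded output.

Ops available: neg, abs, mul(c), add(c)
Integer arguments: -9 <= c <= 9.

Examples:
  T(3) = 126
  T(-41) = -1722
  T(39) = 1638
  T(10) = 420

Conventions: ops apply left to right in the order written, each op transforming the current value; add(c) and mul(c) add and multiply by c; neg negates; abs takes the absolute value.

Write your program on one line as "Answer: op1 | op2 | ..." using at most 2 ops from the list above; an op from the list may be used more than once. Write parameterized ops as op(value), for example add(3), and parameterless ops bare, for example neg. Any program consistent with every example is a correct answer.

mul(-7) | mul(-6)

Check, running the answer program on each example:
  3 -> -21 -> 126
  -41 -> 287 -> -1722
  39 -> -273 -> 1638
  10 -> -70 -> 420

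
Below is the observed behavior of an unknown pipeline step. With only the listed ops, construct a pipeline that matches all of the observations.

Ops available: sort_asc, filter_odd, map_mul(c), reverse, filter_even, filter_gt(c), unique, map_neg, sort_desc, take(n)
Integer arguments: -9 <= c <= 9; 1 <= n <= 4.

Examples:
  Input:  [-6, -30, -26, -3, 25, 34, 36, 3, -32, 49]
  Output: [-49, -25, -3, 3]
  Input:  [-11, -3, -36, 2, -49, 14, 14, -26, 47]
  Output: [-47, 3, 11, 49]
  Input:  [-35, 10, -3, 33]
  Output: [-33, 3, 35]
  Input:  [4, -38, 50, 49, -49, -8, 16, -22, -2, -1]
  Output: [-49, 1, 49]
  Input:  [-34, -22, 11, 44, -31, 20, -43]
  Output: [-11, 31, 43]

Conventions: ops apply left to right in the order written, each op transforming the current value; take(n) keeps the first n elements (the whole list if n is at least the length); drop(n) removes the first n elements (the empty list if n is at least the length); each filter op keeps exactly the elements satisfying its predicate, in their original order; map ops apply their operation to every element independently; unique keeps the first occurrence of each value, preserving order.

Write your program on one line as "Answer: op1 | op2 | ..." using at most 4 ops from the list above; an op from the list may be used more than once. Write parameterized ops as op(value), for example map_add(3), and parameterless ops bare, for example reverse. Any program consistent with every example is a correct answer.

sort_desc | filter_odd | map_neg

Check, running the answer program on each example:
  [-6, -30, -26, -3, 25, 34, 36, 3, -32, 49] -> [49, 36, 34, 25, 3, -3, -6, -26, -30, -32] -> [49, 25, 3, -3] -> [-49, -25, -3, 3]
  [-11, -3, -36, 2, -49, 14, 14, -26, 47] -> [47, 14, 14, 2, -3, -11, -26, -36, -49] -> [47, -3, -11, -49] -> [-47, 3, 11, 49]
  [-35, 10, -3, 33] -> [33, 10, -3, -35] -> [33, -3, -35] -> [-33, 3, 35]
  [4, -38, 50, 49, -49, -8, 16, -22, -2, -1] -> [50, 49, 16, 4, -1, -2, -8, -22, -38, -49] -> [49, -1, -49] -> [-49, 1, 49]
  [-34, -22, 11, 44, -31, 20, -43] -> [44, 20, 11, -22, -31, -34, -43] -> [11, -31, -43] -> [-11, 31, 43]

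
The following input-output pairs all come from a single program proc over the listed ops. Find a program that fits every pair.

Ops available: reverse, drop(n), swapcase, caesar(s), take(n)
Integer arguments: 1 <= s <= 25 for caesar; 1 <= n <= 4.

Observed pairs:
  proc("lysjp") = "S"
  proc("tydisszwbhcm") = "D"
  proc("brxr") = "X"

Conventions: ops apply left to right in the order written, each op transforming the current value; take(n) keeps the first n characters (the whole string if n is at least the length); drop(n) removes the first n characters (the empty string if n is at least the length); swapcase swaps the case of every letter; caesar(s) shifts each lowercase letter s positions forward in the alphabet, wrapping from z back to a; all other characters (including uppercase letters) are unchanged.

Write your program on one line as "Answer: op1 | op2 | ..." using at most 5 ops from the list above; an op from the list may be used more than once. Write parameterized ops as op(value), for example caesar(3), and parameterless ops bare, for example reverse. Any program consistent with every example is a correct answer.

take(3) | reverse | take(1) | swapcase

Check, running the answer program on each example:
  "lysjp" -> "lys" -> "syl" -> "s" -> "S"
  "tydisszwbhcm" -> "tyd" -> "dyt" -> "d" -> "D"
  "brxr" -> "brx" -> "xrb" -> "x" -> "X"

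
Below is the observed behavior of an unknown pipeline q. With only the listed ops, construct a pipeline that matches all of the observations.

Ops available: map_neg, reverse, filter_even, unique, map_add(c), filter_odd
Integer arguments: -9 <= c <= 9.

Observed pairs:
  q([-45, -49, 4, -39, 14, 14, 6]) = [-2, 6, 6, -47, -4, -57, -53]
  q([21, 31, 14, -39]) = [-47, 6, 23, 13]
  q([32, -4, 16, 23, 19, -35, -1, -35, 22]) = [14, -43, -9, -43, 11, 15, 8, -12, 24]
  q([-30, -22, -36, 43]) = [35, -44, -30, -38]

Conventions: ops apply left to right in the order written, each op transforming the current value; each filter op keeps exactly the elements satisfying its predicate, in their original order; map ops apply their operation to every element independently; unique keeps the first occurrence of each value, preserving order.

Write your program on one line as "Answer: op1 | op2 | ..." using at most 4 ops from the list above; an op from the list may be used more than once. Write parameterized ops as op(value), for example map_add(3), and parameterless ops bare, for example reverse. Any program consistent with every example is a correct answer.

map_neg | map_add(8) | map_neg | reverse

Check, running the answer program on each example:
  [-45, -49, 4, -39, 14, 14, 6] -> [45, 49, -4, 39, -14, -14, -6] -> [53, 57, 4, 47, -6, -6, 2] -> [-53, -57, -4, -47, 6, 6, -2] -> [-2, 6, 6, -47, -4, -57, -53]
  [21, 31, 14, -39] -> [-21, -31, -14, 39] -> [-13, -23, -6, 47] -> [13, 23, 6, -47] -> [-47, 6, 23, 13]
  [32, -4, 16, 23, 19, -35, -1, -35, 22] -> [-32, 4, -16, -23, -19, 35, 1, 35, -22] -> [-24, 12, -8, -15, -11, 43, 9, 43, -14] -> [24, -12, 8, 15, 11, -43, -9, -43, 14] -> [14, -43, -9, -43, 11, 15, 8, -12, 24]
  [-30, -22, -36, 43] -> [30, 22, 36, -43] -> [38, 30, 44, -35] -> [-38, -30, -44, 35] -> [35, -44, -30, -38]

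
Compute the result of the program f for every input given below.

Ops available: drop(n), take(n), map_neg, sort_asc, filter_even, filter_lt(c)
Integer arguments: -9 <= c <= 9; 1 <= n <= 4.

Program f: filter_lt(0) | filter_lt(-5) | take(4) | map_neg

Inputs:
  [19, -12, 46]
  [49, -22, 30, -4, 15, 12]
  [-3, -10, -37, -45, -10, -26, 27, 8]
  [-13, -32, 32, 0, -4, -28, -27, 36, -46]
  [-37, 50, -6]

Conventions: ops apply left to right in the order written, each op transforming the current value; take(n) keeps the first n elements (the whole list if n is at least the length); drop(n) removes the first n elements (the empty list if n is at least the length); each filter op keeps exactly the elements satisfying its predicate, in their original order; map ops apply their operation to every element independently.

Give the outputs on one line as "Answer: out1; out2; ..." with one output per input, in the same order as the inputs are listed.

Execution, op by op:
  [19, -12, 46] -> [-12] -> [-12] -> [-12] -> [12]
  [49, -22, 30, -4, 15, 12] -> [-22, -4] -> [-22] -> [-22] -> [22]
  [-3, -10, -37, -45, -10, -26, 27, 8] -> [-3, -10, -37, -45, -10, -26] -> [-10, -37, -45, -10, -26] -> [-10, -37, -45, -10] -> [10, 37, 45, 10]
  [-13, -32, 32, 0, -4, -28, -27, 36, -46] -> [-13, -32, -4, -28, -27, -46] -> [-13, -32, -28, -27, -46] -> [-13, -32, -28, -27] -> [13, 32, 28, 27]
  [-37, 50, -6] -> [-37, -6] -> [-37, -6] -> [-37, -6] -> [37, 6]

[12]; [22]; [10, 37, 45, 10]; [13, 32, 28, 27]; [37, 6]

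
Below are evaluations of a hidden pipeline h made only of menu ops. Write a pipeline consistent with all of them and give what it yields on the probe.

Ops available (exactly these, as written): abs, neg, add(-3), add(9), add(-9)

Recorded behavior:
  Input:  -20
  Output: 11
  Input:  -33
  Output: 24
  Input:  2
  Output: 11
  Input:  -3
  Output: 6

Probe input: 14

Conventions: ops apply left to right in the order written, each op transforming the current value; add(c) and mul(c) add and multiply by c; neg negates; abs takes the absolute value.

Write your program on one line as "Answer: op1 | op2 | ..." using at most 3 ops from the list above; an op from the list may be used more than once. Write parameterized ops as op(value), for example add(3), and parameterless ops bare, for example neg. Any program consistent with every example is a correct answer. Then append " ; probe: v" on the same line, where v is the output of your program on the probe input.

add(9) | neg | abs ; probe: 23

Check, running the answer program on each example:
  -20 -> -11 -> 11 -> 11
  -33 -> -24 -> 24 -> 24
  2 -> 11 -> -11 -> 11
  -3 -> 6 -> -6 -> 6
  probe: 14 -> 23 -> -23 -> 23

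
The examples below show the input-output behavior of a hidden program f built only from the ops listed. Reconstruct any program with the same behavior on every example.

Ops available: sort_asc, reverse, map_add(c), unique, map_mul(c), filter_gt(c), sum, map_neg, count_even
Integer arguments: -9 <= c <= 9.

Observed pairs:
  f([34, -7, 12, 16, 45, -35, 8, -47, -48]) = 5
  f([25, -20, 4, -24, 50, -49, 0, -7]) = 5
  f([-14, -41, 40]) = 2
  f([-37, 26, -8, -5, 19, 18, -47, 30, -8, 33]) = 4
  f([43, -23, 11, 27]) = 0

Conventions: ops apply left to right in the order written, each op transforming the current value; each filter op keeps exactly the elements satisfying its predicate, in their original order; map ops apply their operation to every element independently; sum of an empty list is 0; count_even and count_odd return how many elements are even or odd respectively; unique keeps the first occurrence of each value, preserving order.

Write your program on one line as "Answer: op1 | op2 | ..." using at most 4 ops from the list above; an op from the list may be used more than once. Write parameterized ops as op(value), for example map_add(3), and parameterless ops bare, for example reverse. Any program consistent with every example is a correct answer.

unique | reverse | map_mul(-7) | count_even

Check, running the answer program on each example:
  [34, -7, 12, 16, 45, -35, 8, -47, -48] -> [34, -7, 12, 16, 45, -35, 8, -47, -48] -> [-48, -47, 8, -35, 45, 16, 12, -7, 34] -> [336, 329, -56, 245, -315, -112, -84, 49, -238] -> 5
  [25, -20, 4, -24, 50, -49, 0, -7] -> [25, -20, 4, -24, 50, -49, 0, -7] -> [-7, 0, -49, 50, -24, 4, -20, 25] -> [49, 0, 343, -350, 168, -28, 140, -175] -> 5
  [-14, -41, 40] -> [-14, -41, 40] -> [40, -41, -14] -> [-280, 287, 98] -> 2
  [-37, 26, -8, -5, 19, 18, -47, 30, -8, 33] -> [-37, 26, -8, -5, 19, 18, -47, 30, 33] -> [33, 30, -47, 18, 19, -5, -8, 26, -37] -> [-231, -210, 329, -126, -133, 35, 56, -182, 259] -> 4
  [43, -23, 11, 27] -> [43, -23, 11, 27] -> [27, 11, -23, 43] -> [-189, -77, 161, -301] -> 0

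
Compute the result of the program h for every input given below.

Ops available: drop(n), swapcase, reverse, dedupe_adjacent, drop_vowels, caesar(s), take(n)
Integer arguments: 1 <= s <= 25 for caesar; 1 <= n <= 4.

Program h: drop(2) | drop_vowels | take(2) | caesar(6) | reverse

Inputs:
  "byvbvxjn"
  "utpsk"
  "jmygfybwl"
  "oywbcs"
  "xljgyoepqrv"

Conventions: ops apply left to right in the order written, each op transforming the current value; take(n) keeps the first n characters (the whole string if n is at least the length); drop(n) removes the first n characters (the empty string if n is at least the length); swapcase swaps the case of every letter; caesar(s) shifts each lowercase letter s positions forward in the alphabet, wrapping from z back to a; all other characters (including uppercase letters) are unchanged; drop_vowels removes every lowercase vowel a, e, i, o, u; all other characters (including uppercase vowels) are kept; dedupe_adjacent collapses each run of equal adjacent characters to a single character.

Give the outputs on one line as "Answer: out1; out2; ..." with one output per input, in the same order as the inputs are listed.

Execution, op by op:
  "byvbvxjn" -> "vbvxjn" -> "vbvxjn" -> "vb" -> "bh" -> "hb"
  "utpsk" -> "psk" -> "psk" -> "ps" -> "vy" -> "yv"
  "jmygfybwl" -> "ygfybwl" -> "ygfybwl" -> "yg" -> "em" -> "me"
  "oywbcs" -> "wbcs" -> "wbcs" -> "wb" -> "ch" -> "hc"
  "xljgyoepqrv" -> "jgyoepqrv" -> "jgypqrv" -> "jg" -> "pm" -> "mp"

"hb"; "yv"; "me"; "hc"; "mp"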